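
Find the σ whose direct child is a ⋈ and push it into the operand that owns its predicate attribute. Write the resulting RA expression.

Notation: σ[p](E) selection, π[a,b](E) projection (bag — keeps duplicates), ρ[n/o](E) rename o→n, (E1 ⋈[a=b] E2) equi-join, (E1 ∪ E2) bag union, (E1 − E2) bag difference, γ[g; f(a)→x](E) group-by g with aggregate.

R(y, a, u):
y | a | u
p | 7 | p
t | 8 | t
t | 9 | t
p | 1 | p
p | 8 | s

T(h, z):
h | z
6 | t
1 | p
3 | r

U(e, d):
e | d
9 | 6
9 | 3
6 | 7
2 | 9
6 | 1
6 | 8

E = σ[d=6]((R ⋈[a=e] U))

σ filters on d, owned by the right side.
E' = (R ⋈[a=e] σ[d=6](U))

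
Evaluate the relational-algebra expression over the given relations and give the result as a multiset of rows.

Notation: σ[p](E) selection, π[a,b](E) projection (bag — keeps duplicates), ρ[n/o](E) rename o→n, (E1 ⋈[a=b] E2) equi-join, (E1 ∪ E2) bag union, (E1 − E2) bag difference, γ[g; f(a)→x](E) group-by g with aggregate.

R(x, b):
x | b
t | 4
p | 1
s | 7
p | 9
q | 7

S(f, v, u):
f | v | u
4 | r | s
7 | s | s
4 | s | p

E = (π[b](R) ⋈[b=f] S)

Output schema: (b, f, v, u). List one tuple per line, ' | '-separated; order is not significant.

Per-node cardinality:
  R → 5
  π[b](R) → 5
  S → 3
  (π[b](R) ⋈[b=f] S) → 4

== RESULT ==
b | f | v | u
4 | 4 | r | s
4 | 4 | s | p
7 | 7 | s | s
7 | 7 | s | s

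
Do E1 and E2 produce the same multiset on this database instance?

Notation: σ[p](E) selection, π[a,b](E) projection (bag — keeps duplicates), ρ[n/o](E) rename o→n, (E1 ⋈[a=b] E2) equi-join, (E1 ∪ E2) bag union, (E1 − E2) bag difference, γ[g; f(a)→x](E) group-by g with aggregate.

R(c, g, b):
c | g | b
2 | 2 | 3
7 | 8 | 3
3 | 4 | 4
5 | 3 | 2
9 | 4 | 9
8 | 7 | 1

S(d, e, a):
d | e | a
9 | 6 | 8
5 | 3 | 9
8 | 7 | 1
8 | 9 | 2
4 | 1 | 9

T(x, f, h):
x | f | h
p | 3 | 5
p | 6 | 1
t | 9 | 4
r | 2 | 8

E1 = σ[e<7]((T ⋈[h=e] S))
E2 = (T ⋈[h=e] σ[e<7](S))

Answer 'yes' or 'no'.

E1 row counts bottom-up:
  T → 4
  S → 5
  (T ⋈[h=e] S) → 1
  σ[e<7]((T ⋈[h=e] S)) → 1
E2 row counts bottom-up:
  T → 4
  S → 5
  σ[e<7](S) → 3
  (T ⋈[h=e] σ[e<7](S)) → 1

E1 and E2 produce the same multiset:
x | f | h | d | e | a
p | 6 | 1 | 4 | 1 | 9

yes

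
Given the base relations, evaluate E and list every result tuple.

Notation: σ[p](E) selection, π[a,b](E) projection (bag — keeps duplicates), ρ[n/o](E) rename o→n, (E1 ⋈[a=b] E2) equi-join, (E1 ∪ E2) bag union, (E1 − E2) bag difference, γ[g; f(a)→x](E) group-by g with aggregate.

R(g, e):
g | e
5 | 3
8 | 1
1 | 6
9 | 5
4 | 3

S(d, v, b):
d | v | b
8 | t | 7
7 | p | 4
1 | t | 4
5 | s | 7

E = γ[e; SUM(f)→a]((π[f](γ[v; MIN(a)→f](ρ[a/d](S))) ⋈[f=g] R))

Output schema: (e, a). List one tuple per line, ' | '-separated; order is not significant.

Subexpression sizes:
  S → 4
  ρ[a/d](S) → 4
  γ[v; MIN(a)→f](ρ[a/d](S)) → 3
  π[f](γ[v; MIN(a)→f](ρ[a/d](S))) → 3
  R → 5
  (π[f](γ[v; MIN(a)→f](ρ[a/d](S))) ⋈[f=g] R) → 2
  γ[e; SUM(f)→a]((π[f](γ[v; MIN(a)→f](ρ[a/d](S))) ⋈[f=g] R)) → 2

== RESULT ==
e | a
3 | 5
6 | 1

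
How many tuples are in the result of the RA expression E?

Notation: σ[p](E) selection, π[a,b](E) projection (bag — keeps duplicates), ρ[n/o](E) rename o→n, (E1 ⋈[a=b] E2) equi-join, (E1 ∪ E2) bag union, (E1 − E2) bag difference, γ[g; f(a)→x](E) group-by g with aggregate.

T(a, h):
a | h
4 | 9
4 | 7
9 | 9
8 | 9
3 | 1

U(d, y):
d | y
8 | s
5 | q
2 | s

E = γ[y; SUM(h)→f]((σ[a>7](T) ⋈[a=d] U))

Subexpression sizes:
  T → 5
  σ[a>7](T) → 2
  U → 3
  (σ[a>7](T) ⋈[a=d] U) → 1
  γ[y; SUM(h)→f]((σ[a>7](T) ⋈[a=d] U)) → 1

|E| = 1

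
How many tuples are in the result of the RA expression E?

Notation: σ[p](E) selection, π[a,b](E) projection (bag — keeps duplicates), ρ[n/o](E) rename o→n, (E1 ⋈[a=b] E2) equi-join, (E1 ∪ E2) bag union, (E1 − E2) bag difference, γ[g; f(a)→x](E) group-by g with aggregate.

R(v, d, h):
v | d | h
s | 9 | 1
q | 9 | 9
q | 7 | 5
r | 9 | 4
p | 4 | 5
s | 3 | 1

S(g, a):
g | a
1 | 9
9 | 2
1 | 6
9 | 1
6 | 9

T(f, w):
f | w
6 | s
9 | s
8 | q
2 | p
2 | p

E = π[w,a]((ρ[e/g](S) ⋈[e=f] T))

Subexpression sizes:
  S → 5
  ρ[e/g](S) → 5
  T → 5
  (ρ[e/g](S) ⋈[e=f] T) → 3
  π[w,a]((ρ[e/g](S) ⋈[e=f] T)) → 3

|E| = 3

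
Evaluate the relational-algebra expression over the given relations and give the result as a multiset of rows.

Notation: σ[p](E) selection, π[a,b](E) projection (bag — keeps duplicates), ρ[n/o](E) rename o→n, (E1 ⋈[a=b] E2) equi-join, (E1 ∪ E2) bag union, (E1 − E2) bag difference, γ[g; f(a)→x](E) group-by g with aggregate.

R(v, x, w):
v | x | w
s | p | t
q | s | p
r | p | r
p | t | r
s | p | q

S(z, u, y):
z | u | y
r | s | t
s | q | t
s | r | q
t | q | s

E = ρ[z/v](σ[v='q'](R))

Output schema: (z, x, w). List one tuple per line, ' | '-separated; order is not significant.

Stepwise |·|:
  R → 5
  σ[v='q'](R) → 1
  ρ[z/v](σ[v='q'](R)) → 1

== RESULT ==
z | x | w
q | s | p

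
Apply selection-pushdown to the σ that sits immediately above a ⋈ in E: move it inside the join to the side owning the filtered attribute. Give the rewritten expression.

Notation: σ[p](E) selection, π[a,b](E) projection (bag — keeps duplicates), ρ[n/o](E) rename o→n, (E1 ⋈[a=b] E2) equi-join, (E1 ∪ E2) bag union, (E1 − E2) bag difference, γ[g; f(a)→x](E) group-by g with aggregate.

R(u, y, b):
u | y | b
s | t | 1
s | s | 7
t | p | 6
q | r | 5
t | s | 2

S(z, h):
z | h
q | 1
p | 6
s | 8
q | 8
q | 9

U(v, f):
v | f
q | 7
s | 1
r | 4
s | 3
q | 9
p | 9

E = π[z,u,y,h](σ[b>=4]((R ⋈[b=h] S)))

σ filters on b, owned by the left side.
E' = π[z,u,y,h]((σ[b>=4](R) ⋈[b=h] S))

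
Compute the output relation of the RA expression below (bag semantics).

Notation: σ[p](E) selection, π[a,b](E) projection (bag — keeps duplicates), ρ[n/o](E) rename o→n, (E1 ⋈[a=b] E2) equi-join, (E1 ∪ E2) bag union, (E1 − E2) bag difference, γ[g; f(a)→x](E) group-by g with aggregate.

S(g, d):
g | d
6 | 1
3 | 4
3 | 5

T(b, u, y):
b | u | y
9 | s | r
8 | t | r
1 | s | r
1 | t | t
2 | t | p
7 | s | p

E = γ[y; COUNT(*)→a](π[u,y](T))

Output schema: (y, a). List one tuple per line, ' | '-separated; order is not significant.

Subexpression sizes:
  T → 6
  π[u,y](T) → 6
  γ[y; COUNT(*)→a](π[u,y](T)) → 3

== RESULT ==
y | a
p | 2
r | 3
t | 1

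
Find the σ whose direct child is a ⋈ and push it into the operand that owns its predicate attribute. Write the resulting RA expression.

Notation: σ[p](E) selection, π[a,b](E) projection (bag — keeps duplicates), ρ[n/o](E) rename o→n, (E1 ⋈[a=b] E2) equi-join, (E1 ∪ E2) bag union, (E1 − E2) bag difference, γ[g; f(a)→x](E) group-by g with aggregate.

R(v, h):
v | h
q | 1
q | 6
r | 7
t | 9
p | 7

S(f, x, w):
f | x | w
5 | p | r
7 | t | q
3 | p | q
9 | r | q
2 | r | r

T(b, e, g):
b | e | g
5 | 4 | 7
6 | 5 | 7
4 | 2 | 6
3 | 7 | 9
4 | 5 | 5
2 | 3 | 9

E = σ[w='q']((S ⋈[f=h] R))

σ filters on w, owned by the left side.
E' = (σ[w='q'](S) ⋈[f=h] R)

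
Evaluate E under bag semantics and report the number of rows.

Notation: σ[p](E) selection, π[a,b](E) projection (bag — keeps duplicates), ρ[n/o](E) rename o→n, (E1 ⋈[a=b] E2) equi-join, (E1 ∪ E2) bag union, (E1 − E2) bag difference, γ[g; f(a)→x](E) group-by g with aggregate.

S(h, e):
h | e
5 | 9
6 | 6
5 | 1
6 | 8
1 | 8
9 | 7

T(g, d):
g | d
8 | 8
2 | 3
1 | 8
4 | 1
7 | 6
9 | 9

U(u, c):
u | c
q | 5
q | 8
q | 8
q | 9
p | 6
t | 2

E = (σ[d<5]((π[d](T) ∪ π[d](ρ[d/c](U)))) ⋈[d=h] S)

Stepwise |·|:
  T → 6
  π[d](T) → 6
  U → 6
  ρ[d/c](U) → 6
  π[d](ρ[d/c](U)) → 6
  (π[d](T) ∪ π[d](ρ[d/c](U))) → 12
  σ[d<5]((π[d](T) ∪ π[d](ρ[d/c](U)))) → 3
  S → 6
  (σ[d<5]((π[d](T) ∪ π[d](ρ[d/c](U)))) ⋈[d=h] S) → 1

|E| = 1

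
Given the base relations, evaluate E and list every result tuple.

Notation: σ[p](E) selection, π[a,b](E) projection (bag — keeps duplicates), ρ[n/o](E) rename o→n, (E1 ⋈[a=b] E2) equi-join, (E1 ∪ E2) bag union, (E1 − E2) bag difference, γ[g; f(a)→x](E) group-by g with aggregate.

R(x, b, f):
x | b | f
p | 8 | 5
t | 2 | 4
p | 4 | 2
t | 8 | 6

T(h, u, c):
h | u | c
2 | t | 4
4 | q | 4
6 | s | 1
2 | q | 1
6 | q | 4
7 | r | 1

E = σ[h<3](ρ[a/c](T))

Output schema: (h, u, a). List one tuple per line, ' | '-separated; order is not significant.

Per-node cardinality:
  T → 6
  ρ[a/c](T) → 6
  σ[h<3](ρ[a/c](T)) → 2

== RESULT ==
h | u | a
2 | q | 1
2 | t | 4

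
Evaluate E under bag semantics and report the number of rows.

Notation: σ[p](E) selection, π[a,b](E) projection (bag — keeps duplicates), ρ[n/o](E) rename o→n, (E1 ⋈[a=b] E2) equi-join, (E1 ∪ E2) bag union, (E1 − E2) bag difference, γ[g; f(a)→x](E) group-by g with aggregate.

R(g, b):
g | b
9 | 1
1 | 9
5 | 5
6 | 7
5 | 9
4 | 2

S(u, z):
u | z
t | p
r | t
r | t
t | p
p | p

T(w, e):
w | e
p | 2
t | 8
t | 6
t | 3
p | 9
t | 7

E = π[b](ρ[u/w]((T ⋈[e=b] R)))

Stepwise |·|:
  T → 6
  R → 6
  (T ⋈[e=b] R) → 4
  ρ[u/w]((T ⋈[e=b] R)) → 4
  π[b](ρ[u/w]((T ⋈[e=b] R))) → 4

|E| = 4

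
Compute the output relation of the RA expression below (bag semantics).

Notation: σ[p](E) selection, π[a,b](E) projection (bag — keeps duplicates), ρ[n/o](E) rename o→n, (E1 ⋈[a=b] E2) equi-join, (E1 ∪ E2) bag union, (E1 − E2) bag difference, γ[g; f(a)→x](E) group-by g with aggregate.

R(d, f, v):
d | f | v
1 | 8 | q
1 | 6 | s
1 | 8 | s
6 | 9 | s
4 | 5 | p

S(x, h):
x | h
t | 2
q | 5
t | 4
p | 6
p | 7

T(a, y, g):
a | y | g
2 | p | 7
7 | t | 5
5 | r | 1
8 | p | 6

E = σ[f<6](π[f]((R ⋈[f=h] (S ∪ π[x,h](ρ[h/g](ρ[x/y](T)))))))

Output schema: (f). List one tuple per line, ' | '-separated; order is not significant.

Subexpression sizes:
  R → 5
  S → 5
  T → 4
  ρ[x/y](T) → 4
  ρ[h/g](ρ[x/y](T)) → 4
  π[x,h](ρ[h/g](ρ[x/y](T))) → 4
  (S ∪ π[x,h](ρ[h/g](ρ[x/y](T)))) → 9
  (R ⋈[f=h] (S ∪ π[x,h](ρ[h/g](ρ[x/y](T))))) → 4
  π[f]((R ⋈[f=h] (S ∪ π[x,h](ρ[h/g](ρ[x/y](T)))))) → 4
  σ[f<6](π[f]((R ⋈[f=h] (S ∪ π[x,h](ρ[h/g](ρ[x/y](T))))))) → 2

== RESULT ==
f
5
5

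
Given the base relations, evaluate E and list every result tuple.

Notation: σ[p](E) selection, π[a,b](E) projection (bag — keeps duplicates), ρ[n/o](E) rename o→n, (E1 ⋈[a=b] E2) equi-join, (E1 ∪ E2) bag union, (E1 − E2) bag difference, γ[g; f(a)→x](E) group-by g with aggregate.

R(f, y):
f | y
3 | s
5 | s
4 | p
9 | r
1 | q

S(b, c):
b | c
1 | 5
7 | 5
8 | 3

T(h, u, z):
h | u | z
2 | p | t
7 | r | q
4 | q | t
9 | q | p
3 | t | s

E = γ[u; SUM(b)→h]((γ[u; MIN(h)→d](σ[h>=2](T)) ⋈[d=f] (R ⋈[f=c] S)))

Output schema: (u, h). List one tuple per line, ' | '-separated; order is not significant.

Row counts bottom-up:
  T → 5
  σ[h>=2](T) → 5
  γ[u; MIN(h)→d](σ[h>=2](T)) → 4
  R → 5
  S → 3
  (R ⋈[f=c] S) → 3
  (γ[u; MIN(h)→d](σ[h>=2](T)) ⋈[d=f] (R ⋈[f=c] S)) → 1
  γ[u; SUM(b)→h]((γ[u; MIN(h)→d](σ[h>=2](T)) ⋈[d=f] (R ⋈[f=c] S))) → 1

== RESULT ==
u | h
t | 8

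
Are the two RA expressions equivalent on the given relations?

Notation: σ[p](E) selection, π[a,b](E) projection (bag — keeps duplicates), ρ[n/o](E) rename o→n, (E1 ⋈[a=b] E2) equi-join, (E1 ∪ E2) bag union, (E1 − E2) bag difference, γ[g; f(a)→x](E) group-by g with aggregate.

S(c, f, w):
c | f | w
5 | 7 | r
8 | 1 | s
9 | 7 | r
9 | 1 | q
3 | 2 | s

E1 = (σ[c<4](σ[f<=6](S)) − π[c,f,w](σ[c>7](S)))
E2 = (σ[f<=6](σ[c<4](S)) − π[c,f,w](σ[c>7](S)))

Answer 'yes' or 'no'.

E1 subexpression sizes:
  S → 5
  σ[f<=6](S) → 3
  σ[c<4](σ[f<=6](S)) → 1
  S → 5
  σ[c>7](S) → 3
  π[c,f,w](σ[c>7](S)) → 3
  (σ[c<4](σ[f<=6](S)) − π[c,f,w](σ[c>7](S))) → 1
E2 subexpression sizes:
  S → 5
  σ[c<4](S) → 1
  σ[f<=6](σ[c<4](S)) → 1
  S → 5
  σ[c>7](S) → 3
  π[c,f,w](σ[c>7](S)) → 3
  (σ[f<=6](σ[c<4](S)) − π[c,f,w](σ[c>7](S))) → 1

E1 and E2 produce the same multiset:
c | f | w
3 | 2 | s

yes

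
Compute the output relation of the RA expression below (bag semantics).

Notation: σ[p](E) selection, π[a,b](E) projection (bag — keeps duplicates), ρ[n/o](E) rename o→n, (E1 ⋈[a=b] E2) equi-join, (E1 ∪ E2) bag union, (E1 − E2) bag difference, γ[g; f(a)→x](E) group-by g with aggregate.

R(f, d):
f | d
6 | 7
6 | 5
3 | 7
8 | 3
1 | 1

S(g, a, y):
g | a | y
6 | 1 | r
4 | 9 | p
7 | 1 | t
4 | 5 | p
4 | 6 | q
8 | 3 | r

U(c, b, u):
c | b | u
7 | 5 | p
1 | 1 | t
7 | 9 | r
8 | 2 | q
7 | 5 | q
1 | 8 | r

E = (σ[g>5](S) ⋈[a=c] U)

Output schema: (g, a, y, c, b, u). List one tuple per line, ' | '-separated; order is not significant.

Row counts bottom-up:
  S → 6
  σ[g>5](S) → 3
  U → 6
  (σ[g>5](S) ⋈[a=c] U) → 4

== RESULT ==
g | a | y | c | b | u
6 | 1 | r | 1 | 1 | t
6 | 1 | r | 1 | 8 | r
7 | 1 | t | 1 | 1 | t
7 | 1 | t | 1 | 8 | r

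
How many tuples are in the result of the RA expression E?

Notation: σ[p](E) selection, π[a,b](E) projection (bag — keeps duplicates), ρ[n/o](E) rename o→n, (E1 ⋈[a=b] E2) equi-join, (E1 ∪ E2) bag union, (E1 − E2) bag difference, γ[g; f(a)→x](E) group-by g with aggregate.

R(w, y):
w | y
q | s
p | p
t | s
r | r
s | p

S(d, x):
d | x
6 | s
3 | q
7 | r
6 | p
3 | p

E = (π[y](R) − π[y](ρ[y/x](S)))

Row counts bottom-up:
  R → 5
  π[y](R) → 5
  S → 5
  ρ[y/x](S) → 5
  π[y](ρ[y/x](S)) → 5
  (π[y](R) − π[y](ρ[y/x](S))) → 1

|E| = 1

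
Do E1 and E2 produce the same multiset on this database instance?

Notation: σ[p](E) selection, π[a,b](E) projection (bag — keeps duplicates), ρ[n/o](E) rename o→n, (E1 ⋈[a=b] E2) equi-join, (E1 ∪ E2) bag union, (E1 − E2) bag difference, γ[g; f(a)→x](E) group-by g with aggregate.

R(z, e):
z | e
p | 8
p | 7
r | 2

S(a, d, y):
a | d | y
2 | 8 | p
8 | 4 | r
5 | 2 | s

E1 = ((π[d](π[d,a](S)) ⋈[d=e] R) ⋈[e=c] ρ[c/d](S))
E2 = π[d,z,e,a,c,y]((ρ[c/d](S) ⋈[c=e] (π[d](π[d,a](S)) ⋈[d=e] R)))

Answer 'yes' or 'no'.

E1 subexpression sizes:
  S → 3
  π[d,a](S) → 3
  π[d](π[d,a](S)) → 3
  R → 3
  (π[d](π[d,a](S)) ⋈[d=e] R) → 2
  S → 3
  ρ[c/d](S) → 3
  ((π[d](π[d,a](S)) ⋈[d=e] R) ⋈[e=c] ρ[c/d](S)) → 2
E2 subexpression sizes:
  S → 3
  ρ[c/d](S) → 3
  S → 3
  π[d,a](S) → 3
  π[d](π[d,a](S)) → 3
  R → 3
  (π[d](π[d,a](S)) ⋈[d=e] R) → 2
  (ρ[c/d](S) ⋈[c=e] (π[d](π[d,a](S)) ⋈[d=e] R)) → 2
  π[d,z,e,a,c,y]((ρ[c/d](S) ⋈[c=e] (π[d](π[d,a](S)) ⋈[d=e] R))) → 2

E1 and E2 produce the same multiset:
d | z | e | a | c | y
2 | r | 2 | 5 | 2 | s
8 | p | 8 | 2 | 8 | p

yes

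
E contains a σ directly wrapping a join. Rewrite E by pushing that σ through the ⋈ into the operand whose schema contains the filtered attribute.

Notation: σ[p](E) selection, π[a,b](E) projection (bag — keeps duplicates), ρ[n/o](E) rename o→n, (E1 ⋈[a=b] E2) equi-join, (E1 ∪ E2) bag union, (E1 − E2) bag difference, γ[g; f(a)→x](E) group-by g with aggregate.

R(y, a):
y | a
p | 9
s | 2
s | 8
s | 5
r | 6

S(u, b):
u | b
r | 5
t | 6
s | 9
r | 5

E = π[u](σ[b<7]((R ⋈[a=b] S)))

σ filters on b, owned by the right side.
E' = π[u]((R ⋈[a=b] σ[b<7](S)))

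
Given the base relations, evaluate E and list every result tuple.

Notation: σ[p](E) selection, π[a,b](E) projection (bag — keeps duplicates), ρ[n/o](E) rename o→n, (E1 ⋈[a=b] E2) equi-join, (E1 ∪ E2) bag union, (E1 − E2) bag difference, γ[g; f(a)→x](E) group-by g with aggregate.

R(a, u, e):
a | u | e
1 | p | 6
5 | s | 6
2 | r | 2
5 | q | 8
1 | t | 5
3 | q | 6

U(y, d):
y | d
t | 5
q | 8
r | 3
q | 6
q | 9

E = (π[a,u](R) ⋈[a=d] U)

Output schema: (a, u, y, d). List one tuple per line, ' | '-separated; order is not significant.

Stepwise |·|:
  R → 6
  π[a,u](R) → 6
  U → 5
  (π[a,u](R) ⋈[a=d] U) → 3

== RESULT ==
a | u | y | d
3 | q | r | 3
5 | q | t | 5
5 | s | t | 5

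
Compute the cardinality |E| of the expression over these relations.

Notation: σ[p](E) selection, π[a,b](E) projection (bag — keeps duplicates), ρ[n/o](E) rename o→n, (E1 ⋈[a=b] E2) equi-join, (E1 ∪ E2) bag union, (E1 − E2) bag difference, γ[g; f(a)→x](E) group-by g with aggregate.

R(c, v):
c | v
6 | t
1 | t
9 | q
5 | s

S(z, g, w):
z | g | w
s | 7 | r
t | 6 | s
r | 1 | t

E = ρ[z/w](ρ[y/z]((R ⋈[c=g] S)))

Stepwise |·|:
  R → 4
  S → 3
  (R ⋈[c=g] S) → 2
  ρ[y/z]((R ⋈[c=g] S)) → 2
  ρ[z/w](ρ[y/z]((R ⋈[c=g] S))) → 2

|E| = 2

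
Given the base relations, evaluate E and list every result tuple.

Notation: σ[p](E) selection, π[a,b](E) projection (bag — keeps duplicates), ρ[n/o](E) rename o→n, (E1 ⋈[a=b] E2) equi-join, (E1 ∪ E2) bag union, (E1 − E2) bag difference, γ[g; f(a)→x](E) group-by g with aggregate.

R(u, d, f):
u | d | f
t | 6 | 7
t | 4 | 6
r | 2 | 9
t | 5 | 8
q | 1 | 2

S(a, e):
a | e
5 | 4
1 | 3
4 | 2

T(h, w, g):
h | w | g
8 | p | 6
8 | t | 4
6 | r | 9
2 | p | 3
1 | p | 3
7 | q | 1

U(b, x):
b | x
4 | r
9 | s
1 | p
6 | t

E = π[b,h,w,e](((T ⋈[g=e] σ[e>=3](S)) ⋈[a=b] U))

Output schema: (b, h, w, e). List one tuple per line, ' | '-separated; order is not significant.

Per-node cardinality:
  T → 6
  S → 3
  σ[e>=3](S) → 2
  (T ⋈[g=e] σ[e>=3](S)) → 3
  U → 4
  ((T ⋈[g=e] σ[e>=3](S)) ⋈[a=b] U) → 2
  π[b,h,w,e](((T ⋈[g=e] σ[e>=3](S)) ⋈[a=b] U)) → 2

== RESULT ==
b | h | w | e
1 | 1 | p | 3
1 | 2 | p | 3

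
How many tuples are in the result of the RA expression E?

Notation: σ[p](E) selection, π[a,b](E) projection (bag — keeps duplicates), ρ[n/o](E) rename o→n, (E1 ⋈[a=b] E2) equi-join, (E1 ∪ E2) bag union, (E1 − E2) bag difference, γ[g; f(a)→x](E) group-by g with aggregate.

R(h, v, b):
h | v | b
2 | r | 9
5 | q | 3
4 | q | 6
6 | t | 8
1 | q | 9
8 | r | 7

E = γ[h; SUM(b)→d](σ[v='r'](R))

Subexpression sizes:
  R → 6
  σ[v='r'](R) → 2
  γ[h; SUM(b)→d](σ[v='r'](R)) → 2

|E| = 2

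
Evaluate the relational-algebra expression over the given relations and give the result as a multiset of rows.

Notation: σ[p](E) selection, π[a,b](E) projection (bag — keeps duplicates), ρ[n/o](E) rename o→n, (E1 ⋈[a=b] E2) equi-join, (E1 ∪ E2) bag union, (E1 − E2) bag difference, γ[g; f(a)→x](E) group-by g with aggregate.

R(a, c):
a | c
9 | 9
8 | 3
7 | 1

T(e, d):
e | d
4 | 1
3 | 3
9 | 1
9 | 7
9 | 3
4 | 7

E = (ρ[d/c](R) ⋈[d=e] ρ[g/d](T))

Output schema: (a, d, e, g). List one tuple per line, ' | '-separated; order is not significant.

Stepwise |·|:
  R → 3
  ρ[d/c](R) → 3
  T → 6
  ρ[g/d](T) → 6
  (ρ[d/c](R) ⋈[d=e] ρ[g/d](T)) → 4

== RESULT ==
a | d | e | g
8 | 3 | 3 | 3
9 | 9 | 9 | 1
9 | 9 | 9 | 3
9 | 9 | 9 | 7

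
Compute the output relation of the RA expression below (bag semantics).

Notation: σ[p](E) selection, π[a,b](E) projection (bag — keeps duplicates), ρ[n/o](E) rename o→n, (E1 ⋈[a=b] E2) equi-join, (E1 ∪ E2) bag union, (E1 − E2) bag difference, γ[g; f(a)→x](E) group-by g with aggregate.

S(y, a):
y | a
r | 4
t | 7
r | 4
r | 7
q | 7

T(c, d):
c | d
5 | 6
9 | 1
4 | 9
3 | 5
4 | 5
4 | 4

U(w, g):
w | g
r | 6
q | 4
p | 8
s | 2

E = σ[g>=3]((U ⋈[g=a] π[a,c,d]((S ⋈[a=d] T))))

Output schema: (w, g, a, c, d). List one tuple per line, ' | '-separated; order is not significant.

Subexpression sizes:
  U → 4
  S → 5
  T → 6
  (S ⋈[a=d] T) → 2
  π[a,c,d]((S ⋈[a=d] T)) → 2
  (U ⋈[g=a] π[a,c,d]((S ⋈[a=d] T))) → 2
  σ[g>=3]((U ⋈[g=a] π[a,c,d]((S ⋈[a=d] T)))) → 2

== RESULT ==
w | g | a | c | d
q | 4 | 4 | 4 | 4
q | 4 | 4 | 4 | 4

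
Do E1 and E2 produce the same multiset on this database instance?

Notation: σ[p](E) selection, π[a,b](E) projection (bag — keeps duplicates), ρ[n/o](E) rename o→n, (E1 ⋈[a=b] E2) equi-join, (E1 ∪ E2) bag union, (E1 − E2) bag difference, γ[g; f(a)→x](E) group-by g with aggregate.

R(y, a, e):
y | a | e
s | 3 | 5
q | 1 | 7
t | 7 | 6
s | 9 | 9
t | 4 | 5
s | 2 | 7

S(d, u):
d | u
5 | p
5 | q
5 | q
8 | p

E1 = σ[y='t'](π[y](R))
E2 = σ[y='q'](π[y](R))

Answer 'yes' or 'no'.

E1 stepwise |·|:
  R → 6
  π[y](R) → 6
  σ[y='t'](π[y](R)) → 2
E2 stepwise |·|:
  R → 6
  π[y](R) → 6
  σ[y='q'](π[y](R)) → 1

E1 result:
y
t
t
E2 result:
y
q
Witness: ('t',) appears 2× in E1 but 0× in E2.

no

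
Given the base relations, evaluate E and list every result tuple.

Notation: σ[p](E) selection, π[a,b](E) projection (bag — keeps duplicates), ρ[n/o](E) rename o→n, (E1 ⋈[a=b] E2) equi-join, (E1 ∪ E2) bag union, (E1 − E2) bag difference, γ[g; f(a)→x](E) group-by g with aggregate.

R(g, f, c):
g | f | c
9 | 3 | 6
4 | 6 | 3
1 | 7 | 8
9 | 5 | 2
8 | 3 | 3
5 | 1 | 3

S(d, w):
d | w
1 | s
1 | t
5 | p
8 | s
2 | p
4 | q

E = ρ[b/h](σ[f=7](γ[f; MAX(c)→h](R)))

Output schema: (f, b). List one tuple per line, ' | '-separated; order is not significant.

Per-node cardinality:
  R → 6
  γ[f; MAX(c)→h](R) → 5
  σ[f=7](γ[f; MAX(c)→h](R)) → 1
  ρ[b/h](σ[f=7](γ[f; MAX(c)→h](R))) → 1

== RESULT ==
f | b
7 | 8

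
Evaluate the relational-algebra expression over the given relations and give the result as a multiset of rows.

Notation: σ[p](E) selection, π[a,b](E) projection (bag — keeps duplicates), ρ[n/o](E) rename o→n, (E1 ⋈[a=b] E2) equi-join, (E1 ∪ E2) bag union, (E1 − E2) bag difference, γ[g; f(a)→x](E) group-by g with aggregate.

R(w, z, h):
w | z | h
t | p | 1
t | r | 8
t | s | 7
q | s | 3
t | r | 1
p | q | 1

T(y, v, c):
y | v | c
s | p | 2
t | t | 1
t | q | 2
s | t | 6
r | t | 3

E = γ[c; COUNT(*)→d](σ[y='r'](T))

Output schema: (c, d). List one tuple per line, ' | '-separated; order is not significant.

Per-node cardinality:
  T → 5
  σ[y='r'](T) → 1
  γ[c; COUNT(*)→d](σ[y='r'](T)) → 1

== RESULT ==
c | d
3 | 1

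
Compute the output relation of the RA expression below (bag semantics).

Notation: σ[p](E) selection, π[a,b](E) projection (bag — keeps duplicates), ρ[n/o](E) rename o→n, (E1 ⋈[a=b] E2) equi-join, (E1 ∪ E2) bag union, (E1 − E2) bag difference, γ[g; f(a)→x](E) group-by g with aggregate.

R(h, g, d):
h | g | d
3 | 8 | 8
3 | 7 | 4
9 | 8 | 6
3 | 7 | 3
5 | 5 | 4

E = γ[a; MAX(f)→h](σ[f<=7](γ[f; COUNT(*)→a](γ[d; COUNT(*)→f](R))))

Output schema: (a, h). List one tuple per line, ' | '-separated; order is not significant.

Stepwise |·|:
  R → 5
  γ[d; COUNT(*)→f](R) → 4
  γ[f; COUNT(*)→a](γ[d; COUNT(*)→f](R)) → 2
  σ[f<=7](γ[f; COUNT(*)→a](γ[d; COUNT(*)→f](R))) → 2
  γ[a; MAX(f)→h](σ[f<=7](γ[f; COUNT(*)→a](γ[d; COUNT(*)→f](R)))) → 2

== RESULT ==
a | h
1 | 2
3 | 1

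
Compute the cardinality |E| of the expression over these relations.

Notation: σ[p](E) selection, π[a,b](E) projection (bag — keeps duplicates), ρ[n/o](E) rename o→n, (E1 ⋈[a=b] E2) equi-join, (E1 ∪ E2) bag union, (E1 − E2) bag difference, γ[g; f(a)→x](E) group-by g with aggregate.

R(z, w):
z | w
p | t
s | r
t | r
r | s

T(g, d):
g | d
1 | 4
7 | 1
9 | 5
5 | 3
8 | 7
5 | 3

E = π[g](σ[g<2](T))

Stepwise |·|:
  T → 6
  σ[g<2](T) → 1
  π[g](σ[g<2](T)) → 1

|E| = 1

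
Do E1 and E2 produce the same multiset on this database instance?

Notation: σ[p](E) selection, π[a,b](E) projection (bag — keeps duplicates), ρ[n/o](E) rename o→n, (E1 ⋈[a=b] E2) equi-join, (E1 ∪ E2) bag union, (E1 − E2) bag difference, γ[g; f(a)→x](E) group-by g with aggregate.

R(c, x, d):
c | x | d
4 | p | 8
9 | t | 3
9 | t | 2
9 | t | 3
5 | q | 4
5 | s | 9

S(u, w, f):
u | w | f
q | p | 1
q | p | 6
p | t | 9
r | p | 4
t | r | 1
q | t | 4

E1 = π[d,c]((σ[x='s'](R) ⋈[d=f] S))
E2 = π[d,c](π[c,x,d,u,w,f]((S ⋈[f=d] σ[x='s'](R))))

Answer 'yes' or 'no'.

E1 per-node cardinality:
  R → 6
  σ[x='s'](R) → 1
  S → 6
  (σ[x='s'](R) ⋈[d=f] S) → 1
  π[d,c]((σ[x='s'](R) ⋈[d=f] S)) → 1
E2 per-node cardinality:
  S → 6
  R → 6
  σ[x='s'](R) → 1
  (S ⋈[f=d] σ[x='s'](R)) → 1
  π[c,x,d,u,w,f]((S ⋈[f=d] σ[x='s'](R))) → 1
  π[d,c](π[c,x,d,u,w,f]((S ⋈[f=d] σ[x='s'](R)))) → 1

E1 and E2 produce the same multiset:
d | c
9 | 5

yes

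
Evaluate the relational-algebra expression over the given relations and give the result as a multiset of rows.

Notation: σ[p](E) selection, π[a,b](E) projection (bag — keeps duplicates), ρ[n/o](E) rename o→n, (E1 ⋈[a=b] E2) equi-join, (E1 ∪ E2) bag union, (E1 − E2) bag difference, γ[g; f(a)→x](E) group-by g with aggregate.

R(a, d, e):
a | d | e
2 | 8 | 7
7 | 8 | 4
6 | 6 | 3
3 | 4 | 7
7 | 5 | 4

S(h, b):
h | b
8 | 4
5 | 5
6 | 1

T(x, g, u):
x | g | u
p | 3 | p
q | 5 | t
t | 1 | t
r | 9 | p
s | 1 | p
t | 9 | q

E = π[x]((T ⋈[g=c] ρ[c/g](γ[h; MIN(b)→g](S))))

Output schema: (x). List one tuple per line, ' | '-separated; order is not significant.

Row counts bottom-up:
  T → 6
  S → 3
  γ[h; MIN(b)→g](S) → 3
  ρ[c/g](γ[h; MIN(b)→g](S)) → 3
  (T ⋈[g=c] ρ[c/g](γ[h; MIN(b)→g](S))) → 3
  π[x]((T ⋈[g=c] ρ[c/g](γ[h; MIN(b)→g](S)))) → 3

== RESULT ==
x
q
s
t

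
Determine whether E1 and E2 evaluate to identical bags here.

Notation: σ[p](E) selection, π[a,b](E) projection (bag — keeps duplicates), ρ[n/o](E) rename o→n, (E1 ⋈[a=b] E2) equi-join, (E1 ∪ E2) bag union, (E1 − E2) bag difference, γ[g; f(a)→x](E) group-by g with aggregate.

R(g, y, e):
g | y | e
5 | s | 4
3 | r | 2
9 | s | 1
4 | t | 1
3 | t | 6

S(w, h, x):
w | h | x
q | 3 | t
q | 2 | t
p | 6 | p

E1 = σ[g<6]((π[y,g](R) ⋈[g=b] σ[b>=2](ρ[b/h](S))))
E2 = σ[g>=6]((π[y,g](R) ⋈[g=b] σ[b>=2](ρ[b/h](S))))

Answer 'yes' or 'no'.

E1 stepwise |·|:
  R → 5
  π[y,g](R) → 5
  S → 3
  ρ[b/h](S) → 3
  σ[b>=2](ρ[b/h](S)) → 3
  (π[y,g](R) ⋈[g=b] σ[b>=2](ρ[b/h](S))) → 2
  σ[g<6]((π[y,g](R) ⋈[g=b] σ[b>=2](ρ[b/h](S)))) → 2
E2 stepwise |·|:
  R → 5
  π[y,g](R) → 5
  S → 3
  ρ[b/h](S) → 3
  σ[b>=2](ρ[b/h](S)) → 3
  (π[y,g](R) ⋈[g=b] σ[b>=2](ρ[b/h](S))) → 2
  σ[g>=6]((π[y,g](R) ⋈[g=b] σ[b>=2](ρ[b/h](S)))) → 0

E1 result:
y | g | w | b | x
r | 3 | q | 3 | t
t | 3 | q | 3 | t
E2 result:
y | g | w | b | x
(0 rows)
Witness: ('t', 3, 'q', 3, 't') appears 1× in E1 but 0× in E2.

no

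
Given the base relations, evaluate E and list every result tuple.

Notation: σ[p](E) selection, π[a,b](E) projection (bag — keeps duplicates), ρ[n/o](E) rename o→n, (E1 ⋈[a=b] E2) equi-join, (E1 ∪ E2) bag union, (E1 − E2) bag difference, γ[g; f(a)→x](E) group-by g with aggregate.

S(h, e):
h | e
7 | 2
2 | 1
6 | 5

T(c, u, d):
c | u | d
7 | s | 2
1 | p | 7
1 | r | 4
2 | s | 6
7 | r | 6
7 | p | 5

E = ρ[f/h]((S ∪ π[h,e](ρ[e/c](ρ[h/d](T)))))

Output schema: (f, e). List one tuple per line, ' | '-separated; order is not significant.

Row counts bottom-up:
  S → 3
  T → 6
  ρ[h/d](T) → 6
  ρ[e/c](ρ[h/d](T)) → 6
  π[h,e](ρ[e/c](ρ[h/d](T))) → 6
  (S ∪ π[h,e](ρ[e/c](ρ[h/d](T)))) → 9
  ρ[f/h]((S ∪ π[h,e](ρ[e/c](ρ[h/d](T))))) → 9

== RESULT ==
f | e
2 | 1
2 | 7
4 | 1
5 | 7
6 | 2
6 | 5
6 | 7
7 | 1
7 | 2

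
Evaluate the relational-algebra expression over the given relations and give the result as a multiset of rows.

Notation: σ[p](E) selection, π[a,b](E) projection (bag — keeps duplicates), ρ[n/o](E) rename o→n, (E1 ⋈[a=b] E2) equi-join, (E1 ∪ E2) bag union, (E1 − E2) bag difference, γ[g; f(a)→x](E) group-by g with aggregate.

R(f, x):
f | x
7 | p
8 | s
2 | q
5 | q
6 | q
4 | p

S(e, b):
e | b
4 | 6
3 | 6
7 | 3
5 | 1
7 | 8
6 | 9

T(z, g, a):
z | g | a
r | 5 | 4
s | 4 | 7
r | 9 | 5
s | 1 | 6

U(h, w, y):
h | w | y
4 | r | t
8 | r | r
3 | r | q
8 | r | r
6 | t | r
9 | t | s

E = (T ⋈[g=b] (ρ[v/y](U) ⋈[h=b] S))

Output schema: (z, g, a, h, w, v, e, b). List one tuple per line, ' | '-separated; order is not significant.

Subexpression sizes:
  T → 4
  U → 6
  ρ[v/y](U) → 6
  S → 6
  (ρ[v/y](U) ⋈[h=b] S) → 6
  (T ⋈[g=b] (ρ[v/y](U) ⋈[h=b] S)) → 1

== RESULT ==
z | g | a | h | w | v | e | b
r | 9 | 5 | 9 | t | s | 6 | 9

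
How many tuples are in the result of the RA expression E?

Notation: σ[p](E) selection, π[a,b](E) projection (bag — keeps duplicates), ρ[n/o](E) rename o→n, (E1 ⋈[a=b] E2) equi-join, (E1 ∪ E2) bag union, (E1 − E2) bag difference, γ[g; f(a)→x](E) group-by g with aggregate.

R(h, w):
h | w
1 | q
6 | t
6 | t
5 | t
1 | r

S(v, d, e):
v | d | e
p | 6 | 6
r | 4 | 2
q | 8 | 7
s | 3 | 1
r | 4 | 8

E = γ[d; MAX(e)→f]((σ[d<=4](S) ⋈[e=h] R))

Subexpression sizes:
  S → 5
  σ[d<=4](S) → 3
  R → 5
  (σ[d<=4](S) ⋈[e=h] R) → 2
  γ[d; MAX(e)→f]((σ[d<=4](S) ⋈[e=h] R)) → 1

|E| = 1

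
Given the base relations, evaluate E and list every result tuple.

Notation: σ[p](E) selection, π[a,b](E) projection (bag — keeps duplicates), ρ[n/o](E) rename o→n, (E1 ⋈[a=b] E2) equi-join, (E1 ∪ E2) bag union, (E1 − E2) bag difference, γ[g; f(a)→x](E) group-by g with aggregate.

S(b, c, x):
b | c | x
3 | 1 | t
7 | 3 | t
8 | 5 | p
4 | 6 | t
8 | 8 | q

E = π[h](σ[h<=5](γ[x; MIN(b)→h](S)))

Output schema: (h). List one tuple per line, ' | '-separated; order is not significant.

Stepwise |·|:
  S → 5
  γ[x; MIN(b)→h](S) → 3
  σ[h<=5](γ[x; MIN(b)→h](S)) → 1
  π[h](σ[h<=5](γ[x; MIN(b)→h](S))) → 1

== RESULT ==
h
3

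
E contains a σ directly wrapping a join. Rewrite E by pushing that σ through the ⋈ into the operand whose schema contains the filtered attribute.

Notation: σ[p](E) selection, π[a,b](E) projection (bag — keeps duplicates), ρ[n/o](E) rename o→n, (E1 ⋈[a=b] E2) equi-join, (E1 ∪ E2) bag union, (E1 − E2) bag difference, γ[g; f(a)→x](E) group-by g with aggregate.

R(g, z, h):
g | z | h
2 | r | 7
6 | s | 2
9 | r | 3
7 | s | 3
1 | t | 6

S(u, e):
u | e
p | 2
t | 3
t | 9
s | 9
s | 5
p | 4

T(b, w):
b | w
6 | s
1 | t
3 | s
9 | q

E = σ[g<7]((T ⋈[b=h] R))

σ filters on g, owned by the right side.
E' = (T ⋈[b=h] σ[g<7](R))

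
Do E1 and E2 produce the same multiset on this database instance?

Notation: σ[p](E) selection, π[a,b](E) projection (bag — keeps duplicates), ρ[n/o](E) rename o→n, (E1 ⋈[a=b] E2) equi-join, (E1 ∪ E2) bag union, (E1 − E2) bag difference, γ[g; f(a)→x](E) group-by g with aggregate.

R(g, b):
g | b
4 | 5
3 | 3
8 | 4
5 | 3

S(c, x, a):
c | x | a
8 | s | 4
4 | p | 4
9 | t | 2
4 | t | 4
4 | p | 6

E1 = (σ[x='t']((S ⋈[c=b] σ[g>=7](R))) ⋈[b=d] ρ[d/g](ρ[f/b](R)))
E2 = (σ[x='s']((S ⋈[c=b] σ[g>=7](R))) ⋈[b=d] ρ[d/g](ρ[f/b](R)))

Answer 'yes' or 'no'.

E1 stepwise |·|:
  S → 5
  R → 4
  σ[g>=7](R) → 1
  (S ⋈[c=b] σ[g>=7](R)) → 3
  σ[x='t']((S ⋈[c=b] σ[g>=7](R))) → 1
  R → 4
  ρ[f/b](R) → 4
  ρ[d/g](ρ[f/b](R)) → 4
  (σ[x='t']((S ⋈[c=b] σ[g>=7](R))) ⋈[b=d] ρ[d/g](ρ[f/b](R))) → 1
E2 stepwise |·|:
  S → 5
  R → 4
  σ[g>=7](R) → 1
  (S ⋈[c=b] σ[g>=7](R)) → 3
  σ[x='s']((S ⋈[c=b] σ[g>=7](R))) → 0
  R → 4
  ρ[f/b](R) → 4
  ρ[d/g](ρ[f/b](R)) → 4
  (σ[x='s']((S ⋈[c=b] σ[g>=7](R))) ⋈[b=d] ρ[d/g](ρ[f/b](R))) → 0

E1 result:
c | x | a | g | b | d | f
4 | t | 4 | 8 | 4 | 4 | 5
E2 result:
c | x | a | g | b | d | f
(0 rows)
Witness: (4, 't', 4, 8, 4, 4, 5) appears 1× in E1 but 0× in E2.

no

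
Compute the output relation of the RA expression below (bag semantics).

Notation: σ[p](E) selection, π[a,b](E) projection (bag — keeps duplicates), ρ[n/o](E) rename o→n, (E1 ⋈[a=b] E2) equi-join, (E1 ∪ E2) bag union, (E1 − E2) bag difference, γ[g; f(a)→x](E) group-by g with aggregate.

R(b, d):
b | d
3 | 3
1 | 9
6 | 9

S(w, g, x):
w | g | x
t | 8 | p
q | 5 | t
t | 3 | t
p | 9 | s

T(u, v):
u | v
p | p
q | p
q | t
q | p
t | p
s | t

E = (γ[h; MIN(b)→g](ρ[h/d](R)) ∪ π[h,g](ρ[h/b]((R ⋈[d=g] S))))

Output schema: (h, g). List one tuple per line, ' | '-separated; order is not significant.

Stepwise |·|:
  R → 3
  ρ[h/d](R) → 3
  γ[h; MIN(b)→g](ρ[h/d](R)) → 2
  R → 3
  S → 4
  (R ⋈[d=g] S) → 3
  ρ[h/b]((R ⋈[d=g] S)) → 3
  π[h,g](ρ[h/b]((R ⋈[d=g] S))) → 3
  (γ[h; MIN(b)→g](ρ[h/d](R)) ∪ π[h,g](ρ[h/b]((R ⋈[d=g] S)))) → 5

== RESULT ==
h | g
1 | 9
3 | 3
3 | 3
6 | 9
9 | 1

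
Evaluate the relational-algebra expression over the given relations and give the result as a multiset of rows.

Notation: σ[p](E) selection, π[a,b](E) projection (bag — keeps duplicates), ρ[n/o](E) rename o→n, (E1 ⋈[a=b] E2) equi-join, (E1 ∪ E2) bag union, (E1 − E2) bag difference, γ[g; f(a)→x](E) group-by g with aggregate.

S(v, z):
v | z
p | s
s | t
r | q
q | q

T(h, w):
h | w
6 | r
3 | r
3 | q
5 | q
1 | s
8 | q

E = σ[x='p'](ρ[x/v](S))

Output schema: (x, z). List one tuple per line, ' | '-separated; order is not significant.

Row counts bottom-up:
  S → 4
  ρ[x/v](S) → 4
  σ[x='p'](ρ[x/v](S)) → 1

== RESULT ==
x | z
p | s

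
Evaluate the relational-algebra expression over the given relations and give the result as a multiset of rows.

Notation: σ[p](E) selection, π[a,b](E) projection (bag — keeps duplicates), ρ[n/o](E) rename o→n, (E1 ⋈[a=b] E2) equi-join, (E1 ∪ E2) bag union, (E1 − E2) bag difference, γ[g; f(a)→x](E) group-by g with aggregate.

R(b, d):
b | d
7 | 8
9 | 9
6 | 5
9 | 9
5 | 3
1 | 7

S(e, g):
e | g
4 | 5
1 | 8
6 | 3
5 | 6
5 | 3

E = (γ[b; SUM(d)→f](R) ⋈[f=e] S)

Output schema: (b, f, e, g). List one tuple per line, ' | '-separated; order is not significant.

Stepwise |·|:
  R → 6
  γ[b; SUM(d)→f](R) → 5
  S → 5
  (γ[b; SUM(d)→f](R) ⋈[f=e] S) → 2

== RESULT ==
b | f | e | g
6 | 5 | 5 | 3
6 | 5 | 5 | 6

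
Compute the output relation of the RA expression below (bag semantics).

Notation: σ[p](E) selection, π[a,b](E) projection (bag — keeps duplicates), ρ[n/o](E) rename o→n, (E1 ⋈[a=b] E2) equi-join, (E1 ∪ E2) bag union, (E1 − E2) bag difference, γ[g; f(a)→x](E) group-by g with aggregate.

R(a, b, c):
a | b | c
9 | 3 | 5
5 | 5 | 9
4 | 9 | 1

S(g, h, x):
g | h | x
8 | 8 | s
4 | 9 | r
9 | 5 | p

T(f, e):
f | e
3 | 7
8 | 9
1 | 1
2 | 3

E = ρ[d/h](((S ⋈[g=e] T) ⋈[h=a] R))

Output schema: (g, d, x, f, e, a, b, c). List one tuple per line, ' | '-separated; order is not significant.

Row counts bottom-up:
  S → 3
  T → 4
  (S ⋈[g=e] T) → 1
  R → 3
  ((S ⋈[g=e] T) ⋈[h=a] R) → 1
  ρ[d/h](((S ⋈[g=e] T) ⋈[h=a] R)) → 1

== RESULT ==
g | d | x | f | e | a | b | c
9 | 5 | p | 8 | 9 | 5 | 5 | 9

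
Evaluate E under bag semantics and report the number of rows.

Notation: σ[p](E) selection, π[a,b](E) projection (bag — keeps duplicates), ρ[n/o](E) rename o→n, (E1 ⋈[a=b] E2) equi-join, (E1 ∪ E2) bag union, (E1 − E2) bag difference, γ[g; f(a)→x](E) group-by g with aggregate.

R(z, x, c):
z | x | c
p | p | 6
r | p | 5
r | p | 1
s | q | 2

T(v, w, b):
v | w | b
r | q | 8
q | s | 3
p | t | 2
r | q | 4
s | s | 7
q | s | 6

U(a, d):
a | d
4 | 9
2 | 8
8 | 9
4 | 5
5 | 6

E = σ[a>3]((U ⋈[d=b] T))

Stepwise |·|:
  U → 5
  T → 6
  (U ⋈[d=b] T) → 2
  σ[a>3]((U ⋈[d=b] T)) → 1

|E| = 1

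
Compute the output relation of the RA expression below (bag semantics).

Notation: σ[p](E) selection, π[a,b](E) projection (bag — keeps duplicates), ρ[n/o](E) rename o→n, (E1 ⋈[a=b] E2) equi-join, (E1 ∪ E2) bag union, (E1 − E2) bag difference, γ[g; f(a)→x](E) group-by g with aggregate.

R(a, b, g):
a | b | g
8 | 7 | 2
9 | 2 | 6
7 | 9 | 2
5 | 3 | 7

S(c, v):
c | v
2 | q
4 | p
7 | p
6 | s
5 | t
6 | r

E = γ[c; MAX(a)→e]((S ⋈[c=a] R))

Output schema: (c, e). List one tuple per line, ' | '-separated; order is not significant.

Row counts bottom-up:
  S → 6
  R → 4
  (S ⋈[c=a] R) → 2
  γ[c; MAX(a)→e]((S ⋈[c=a] R)) → 2

== RESULT ==
c | e
5 | 5
7 | 7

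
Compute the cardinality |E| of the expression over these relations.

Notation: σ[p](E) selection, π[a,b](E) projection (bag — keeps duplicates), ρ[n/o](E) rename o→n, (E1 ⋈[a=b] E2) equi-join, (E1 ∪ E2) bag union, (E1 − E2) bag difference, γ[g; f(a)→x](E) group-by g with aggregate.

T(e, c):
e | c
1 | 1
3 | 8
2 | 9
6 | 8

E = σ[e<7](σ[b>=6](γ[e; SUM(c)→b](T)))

Subexpression sizes:
  T → 4
  γ[e; SUM(c)→b](T) → 4
  σ[b>=6](γ[e; SUM(c)→b](T)) → 3
  σ[e<7](σ[b>=6](γ[e; SUM(c)→b](T))) → 3

|E| = 3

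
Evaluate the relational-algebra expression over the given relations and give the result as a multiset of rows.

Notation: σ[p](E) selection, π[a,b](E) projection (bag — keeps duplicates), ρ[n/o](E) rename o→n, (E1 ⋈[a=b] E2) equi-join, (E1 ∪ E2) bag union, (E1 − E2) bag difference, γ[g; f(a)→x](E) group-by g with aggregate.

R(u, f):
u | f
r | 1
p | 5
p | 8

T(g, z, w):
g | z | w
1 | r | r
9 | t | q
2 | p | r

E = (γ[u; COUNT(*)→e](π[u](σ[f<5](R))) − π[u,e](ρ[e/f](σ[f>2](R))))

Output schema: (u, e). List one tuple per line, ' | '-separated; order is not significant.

Row counts bottom-up:
  R → 3
  σ[f<5](R) → 1
  π[u](σ[f<5](R)) → 1
  γ[u; COUNT(*)→e](π[u](σ[f<5](R))) → 1
  R → 3
  σ[f>2](R) → 2
  ρ[e/f](σ[f>2](R)) → 2
  π[u,e](ρ[e/f](σ[f>2](R))) → 2
  (γ[u; COUNT(*)→e](π[u](σ[f<5](R))) − π[u,e](ρ[e/f](σ[f>2](R)))) → 1

== RESULT ==
u | e
r | 1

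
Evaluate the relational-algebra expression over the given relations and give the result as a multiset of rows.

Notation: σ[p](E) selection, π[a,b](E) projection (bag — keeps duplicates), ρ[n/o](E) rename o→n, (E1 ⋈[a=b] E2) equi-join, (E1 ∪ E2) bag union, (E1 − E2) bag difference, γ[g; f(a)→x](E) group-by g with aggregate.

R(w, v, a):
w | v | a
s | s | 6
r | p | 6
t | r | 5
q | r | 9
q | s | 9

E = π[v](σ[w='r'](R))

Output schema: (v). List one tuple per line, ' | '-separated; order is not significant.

Row counts bottom-up:
  R → 5
  σ[w='r'](R) → 1
  π[v](σ[w='r'](R)) → 1

== RESULT ==
v
p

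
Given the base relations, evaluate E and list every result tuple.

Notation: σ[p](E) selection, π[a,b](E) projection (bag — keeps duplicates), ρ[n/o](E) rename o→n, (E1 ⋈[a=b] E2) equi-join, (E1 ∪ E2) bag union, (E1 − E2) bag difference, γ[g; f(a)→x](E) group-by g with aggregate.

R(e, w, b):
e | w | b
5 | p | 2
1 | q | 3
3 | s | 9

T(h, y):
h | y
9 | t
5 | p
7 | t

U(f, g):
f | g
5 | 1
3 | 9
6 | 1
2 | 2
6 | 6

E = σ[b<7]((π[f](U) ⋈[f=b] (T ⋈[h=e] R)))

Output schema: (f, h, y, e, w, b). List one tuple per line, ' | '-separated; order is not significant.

Stepwise |·|:
  U → 5
  π[f](U) → 5
  T → 3
  R → 3
  (T ⋈[h=e] R) → 1
  (π[f](U) ⋈[f=b] (T ⋈[h=e] R)) → 1
  σ[b<7]((π[f](U) ⋈[f=b] (T ⋈[h=e] R))) → 1

== RESULT ==
f | h | y | e | w | b
2 | 5 | p | 5 | p | 2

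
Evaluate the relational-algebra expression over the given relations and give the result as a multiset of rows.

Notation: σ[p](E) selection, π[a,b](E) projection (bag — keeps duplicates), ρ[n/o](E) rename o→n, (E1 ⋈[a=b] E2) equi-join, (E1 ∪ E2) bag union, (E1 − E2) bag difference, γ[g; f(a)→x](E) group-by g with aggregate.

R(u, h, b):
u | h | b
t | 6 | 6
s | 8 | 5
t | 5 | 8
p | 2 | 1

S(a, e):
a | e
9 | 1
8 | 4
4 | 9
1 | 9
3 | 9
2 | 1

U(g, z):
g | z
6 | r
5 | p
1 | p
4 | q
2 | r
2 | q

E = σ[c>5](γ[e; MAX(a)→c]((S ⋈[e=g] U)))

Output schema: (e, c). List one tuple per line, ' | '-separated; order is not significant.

Subexpression sizes:
  S → 6
  U → 6
  (S ⋈[e=g] U) → 3
  γ[e; MAX(a)→c]((S ⋈[e=g] U)) → 2
  σ[c>5](γ[e; MAX(a)→c]((S ⋈[e=g] U))) → 2

== RESULT ==
e | c
1 | 9
4 | 8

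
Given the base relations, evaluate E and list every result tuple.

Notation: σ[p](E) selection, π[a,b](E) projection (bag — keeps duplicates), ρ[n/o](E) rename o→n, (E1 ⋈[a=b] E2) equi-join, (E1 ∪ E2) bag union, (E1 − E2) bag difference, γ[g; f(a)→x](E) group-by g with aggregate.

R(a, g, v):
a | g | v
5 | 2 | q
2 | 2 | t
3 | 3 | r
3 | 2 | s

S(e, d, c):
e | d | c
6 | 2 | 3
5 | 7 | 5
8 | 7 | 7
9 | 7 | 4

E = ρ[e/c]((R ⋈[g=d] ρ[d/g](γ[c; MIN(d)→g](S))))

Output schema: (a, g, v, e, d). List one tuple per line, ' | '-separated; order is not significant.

Per-node cardinality:
  R → 4
  S → 4
  γ[c; MIN(d)→g](S) → 4
  ρ[d/g](γ[c; MIN(d)→g](S)) → 4
  (R ⋈[g=d] ρ[d/g](γ[c; MIN(d)→g](S))) → 3
  ρ[e/c]((R ⋈[g=d] ρ[d/g](γ[c; MIN(d)→g](S)))) → 3

== RESULT ==
a | g | v | e | d
2 | 2 | t | 3 | 2
3 | 2 | s | 3 | 2
5 | 2 | q | 3 | 2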